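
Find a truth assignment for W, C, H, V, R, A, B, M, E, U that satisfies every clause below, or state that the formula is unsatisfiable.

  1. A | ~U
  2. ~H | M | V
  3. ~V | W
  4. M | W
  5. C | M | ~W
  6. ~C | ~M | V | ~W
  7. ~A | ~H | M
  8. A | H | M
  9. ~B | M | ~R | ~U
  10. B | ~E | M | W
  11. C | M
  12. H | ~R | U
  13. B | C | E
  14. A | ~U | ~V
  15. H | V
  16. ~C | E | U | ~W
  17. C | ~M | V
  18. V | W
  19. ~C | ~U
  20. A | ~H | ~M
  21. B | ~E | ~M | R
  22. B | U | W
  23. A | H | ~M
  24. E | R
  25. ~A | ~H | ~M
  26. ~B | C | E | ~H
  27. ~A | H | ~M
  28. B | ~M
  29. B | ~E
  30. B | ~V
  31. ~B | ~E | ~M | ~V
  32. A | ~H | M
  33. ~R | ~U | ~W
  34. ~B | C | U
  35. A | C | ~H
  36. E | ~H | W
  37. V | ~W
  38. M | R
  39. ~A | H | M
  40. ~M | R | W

UNSATISFIABLE

Case A = True:
  If M = True:
    (~A | ~H | ~M) forces H = False.
    clause (~A | H | ~M) is falsified.
  If M = False:
    (M | W) forces W = True.
    (C | M | ~W) forces C = True.
    (~A | ~H | M) forces H = False.
    clause (~A | H | M) is falsified.
  Every sub-case reaches a contradiction.
Case A = False:
  (A | ~U) forces U = False.
  If M = True:
    (A | ~H | ~M) forces H = False.
    clause (A | H | ~M) is falsified.
  If M = False:
    (M | W) forces W = True.
    (C | M | ~W) forces C = True.
    (A | H | M) forces H = True.
    clause (A | ~H | M) is falsified.
  Every sub-case reaches a contradiction.
Both cases fail, so the formula is unsatisfiable.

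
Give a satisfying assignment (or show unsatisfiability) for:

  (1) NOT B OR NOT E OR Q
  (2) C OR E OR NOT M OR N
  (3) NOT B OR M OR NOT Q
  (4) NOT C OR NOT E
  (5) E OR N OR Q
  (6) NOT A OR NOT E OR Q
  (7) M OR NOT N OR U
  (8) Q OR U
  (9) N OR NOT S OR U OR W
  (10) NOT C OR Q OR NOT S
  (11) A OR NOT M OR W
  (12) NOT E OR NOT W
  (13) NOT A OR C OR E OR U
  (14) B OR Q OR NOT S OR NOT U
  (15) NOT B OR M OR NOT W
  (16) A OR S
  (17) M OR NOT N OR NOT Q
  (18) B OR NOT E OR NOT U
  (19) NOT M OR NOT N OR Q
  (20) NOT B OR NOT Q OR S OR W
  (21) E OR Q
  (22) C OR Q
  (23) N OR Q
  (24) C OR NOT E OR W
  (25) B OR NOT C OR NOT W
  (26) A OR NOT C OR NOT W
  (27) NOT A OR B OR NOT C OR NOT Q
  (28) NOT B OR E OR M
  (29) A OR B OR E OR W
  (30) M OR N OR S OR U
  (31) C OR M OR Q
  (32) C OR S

S: True, B: False, E: False, A: False, M: False, C: False, Q: True, N: False, U: True, W: True

Set S = True.
Set B = False.
Try E = True:
  (NOT C OR NOT E) forces C = False.
  (NOT E OR NOT W) forces W = False.
  clause (C OR NOT E OR W) is falsified — backtrack.
So E = False.
  then (E OR Q) forces Q = True.
Set A = False.
  then (A OR B OR E OR W) forces W = True.
  then (B OR NOT C OR NOT W) forces C = False.
Set M = False.
  then (M OR NOT N OR NOT Q) forces N = False.
Set U = True.
All clauses satisfied.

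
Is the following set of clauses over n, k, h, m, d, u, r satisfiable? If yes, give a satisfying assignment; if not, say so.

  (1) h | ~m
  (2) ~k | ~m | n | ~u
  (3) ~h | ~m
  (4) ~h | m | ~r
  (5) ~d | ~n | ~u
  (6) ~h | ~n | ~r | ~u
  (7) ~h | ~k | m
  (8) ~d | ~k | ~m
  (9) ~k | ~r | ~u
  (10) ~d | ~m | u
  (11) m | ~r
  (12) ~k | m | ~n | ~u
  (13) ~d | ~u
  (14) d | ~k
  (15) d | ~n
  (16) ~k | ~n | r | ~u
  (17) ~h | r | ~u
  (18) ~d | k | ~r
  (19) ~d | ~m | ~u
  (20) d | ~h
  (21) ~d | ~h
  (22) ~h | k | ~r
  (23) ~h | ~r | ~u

Set n = False.
Set k = True.
  then (d | ~k) forces d = True.
  then (~d | ~h) forces h = False.
  then (h | ~m) forces m = False.
  then (m | ~r) forces r = False.
  then (~d | ~u) forces u = False.
All clauses satisfied.

n = False, k = True, h = False, m = False, d = True, u = False, r = False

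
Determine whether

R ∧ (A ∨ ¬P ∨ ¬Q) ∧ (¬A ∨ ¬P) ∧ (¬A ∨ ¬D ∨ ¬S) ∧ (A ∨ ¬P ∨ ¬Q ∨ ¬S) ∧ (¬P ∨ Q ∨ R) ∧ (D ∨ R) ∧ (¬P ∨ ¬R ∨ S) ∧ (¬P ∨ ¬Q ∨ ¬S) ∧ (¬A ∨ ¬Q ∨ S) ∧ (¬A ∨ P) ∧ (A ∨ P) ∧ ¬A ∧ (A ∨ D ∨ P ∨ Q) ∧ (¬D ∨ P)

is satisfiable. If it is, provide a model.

Unit clause (R) forces R = True.
Unit clause (¬A) forces A = False.
In (A ∨ P) only P is left, so P = True.
In (A ∨ ¬P ∨ ¬Q) only ¬Q is left, so Q = False.
In (¬P ∨ ¬R ∨ S) only S is left, so S = True.
Set D = False.
All clauses satisfied.

P: True; Q: False; R: True; D: False; A: False; S: True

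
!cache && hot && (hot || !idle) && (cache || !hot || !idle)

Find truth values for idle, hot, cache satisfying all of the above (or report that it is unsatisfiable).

idle = False; hot = True; cache = False

Unit clause (!cache) forces cache = False.
Unit clause (hot) forces hot = True.
In (cache || !hot || !idle) only !idle is left, so idle = False.
Check each clause:
  (!cache): !cache holds.
  (hot): hot holds.
  (hot || !idle): hot holds.
  (cache || !hot || !idle): !idle holds.
All clauses satisfied.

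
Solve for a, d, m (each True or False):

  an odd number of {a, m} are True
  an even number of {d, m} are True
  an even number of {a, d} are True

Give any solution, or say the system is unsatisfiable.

Adding constraints 1, 2, 3 mod 2: every variable appears an even number of times on the left, so the left side is 0.
But the right sides sum to 1 (mod 2). 0 ≠ 1 — the system is inconsistent.

Unsatisfiable — no assignment works.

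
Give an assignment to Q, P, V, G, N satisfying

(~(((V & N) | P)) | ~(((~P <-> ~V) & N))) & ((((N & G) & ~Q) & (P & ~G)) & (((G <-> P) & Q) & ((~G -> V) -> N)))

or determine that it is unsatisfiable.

The formula is unsatisfiable.

Case Q = True: the conjunct ~Q is False.
Case Q = False: the conjunct Q is False.
Both cases fail — unsatisfiable.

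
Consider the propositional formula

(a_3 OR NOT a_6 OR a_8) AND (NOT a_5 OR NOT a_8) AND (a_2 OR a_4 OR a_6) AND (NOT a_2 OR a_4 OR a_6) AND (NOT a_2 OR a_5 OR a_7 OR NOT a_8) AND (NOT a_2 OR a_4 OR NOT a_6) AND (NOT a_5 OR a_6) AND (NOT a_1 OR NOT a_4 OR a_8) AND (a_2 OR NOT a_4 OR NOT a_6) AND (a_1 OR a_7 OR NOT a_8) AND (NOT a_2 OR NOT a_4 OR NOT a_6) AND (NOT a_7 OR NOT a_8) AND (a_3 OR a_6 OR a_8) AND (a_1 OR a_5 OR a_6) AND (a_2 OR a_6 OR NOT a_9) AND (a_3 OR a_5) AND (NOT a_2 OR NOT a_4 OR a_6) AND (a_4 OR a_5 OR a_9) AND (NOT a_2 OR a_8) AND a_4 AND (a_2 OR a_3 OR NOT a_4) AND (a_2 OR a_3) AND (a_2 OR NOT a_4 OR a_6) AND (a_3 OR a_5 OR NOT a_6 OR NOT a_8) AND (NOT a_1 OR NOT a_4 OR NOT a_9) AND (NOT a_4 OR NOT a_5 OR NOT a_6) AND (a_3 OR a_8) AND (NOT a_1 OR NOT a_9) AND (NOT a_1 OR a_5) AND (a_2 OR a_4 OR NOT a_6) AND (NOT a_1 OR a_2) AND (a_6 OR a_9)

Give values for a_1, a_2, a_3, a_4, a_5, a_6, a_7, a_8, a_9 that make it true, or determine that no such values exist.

The formula is unsatisfiable.

Case a_6 = True:
  (a_4) forces a_4 = True.
  (a_2 OR NOT a_4 OR NOT a_6) forces a_2 = True.
  Clause (NOT a_2 OR NOT a_4 OR NOT a_6) is falsified — contradiction.
Case a_6 = False:
  (NOT a_5 OR a_6) forces a_5 = False.
  (a_1 OR a_5 OR a_6) forces a_1 = True.
  Clause (NOT a_1 OR a_5) is falsified — contradiction.
Both cases fail, so the formula is unsatisfiable.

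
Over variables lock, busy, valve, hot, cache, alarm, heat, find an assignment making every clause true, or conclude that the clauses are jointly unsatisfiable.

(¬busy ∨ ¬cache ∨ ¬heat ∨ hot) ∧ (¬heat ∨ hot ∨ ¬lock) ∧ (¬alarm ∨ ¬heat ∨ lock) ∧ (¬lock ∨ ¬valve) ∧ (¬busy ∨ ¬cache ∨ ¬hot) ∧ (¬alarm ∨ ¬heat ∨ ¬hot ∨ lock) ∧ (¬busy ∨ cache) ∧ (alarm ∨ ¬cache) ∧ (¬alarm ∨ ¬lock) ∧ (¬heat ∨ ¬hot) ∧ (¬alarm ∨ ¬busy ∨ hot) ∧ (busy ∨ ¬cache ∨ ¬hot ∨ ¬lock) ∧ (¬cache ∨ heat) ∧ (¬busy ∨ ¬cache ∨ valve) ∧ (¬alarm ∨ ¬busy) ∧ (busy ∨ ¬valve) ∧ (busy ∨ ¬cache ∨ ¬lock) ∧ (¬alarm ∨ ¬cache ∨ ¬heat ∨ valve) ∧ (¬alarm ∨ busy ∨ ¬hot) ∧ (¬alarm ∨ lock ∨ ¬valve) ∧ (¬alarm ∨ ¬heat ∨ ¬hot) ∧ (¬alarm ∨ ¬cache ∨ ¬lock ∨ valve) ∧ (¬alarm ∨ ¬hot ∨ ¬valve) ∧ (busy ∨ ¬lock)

Try lock = True:
  (¬lock ∨ ¬valve) forces valve = False.
  (¬alarm ∨ ¬lock) forces alarm = False.
  (alarm ∨ ¬cache) forces cache = False.
  (¬busy ∨ cache) forces busy = False.
  clause (busy ∨ ¬lock) is falsified — backtrack.
So lock = False.
Try busy = True:
  (¬busy ∨ cache) forces cache = True.
  (¬busy ∨ ¬cache ∨ ¬hot) forces hot = False.
  (¬busy ∨ ¬cache ∨ ¬heat ∨ hot) forces heat = False.
  clause (¬cache ∨ heat) is falsified — backtrack.
So busy = False.
  then (busy ∨ ¬valve) forces valve = False.
Set hot = False.
Try cache = True:
  (alarm ∨ ¬cache) forces alarm = True.
  (¬alarm ∨ ¬heat ∨ lock) forces heat = False.
  clause (¬cache ∨ heat) is falsified — backtrack.
So cache = False.
Set alarm = False.
Set heat = False.
All clauses satisfied.

lock=F, busy=F, valve=F, hot=F, cache=F, alarm=F, heat=F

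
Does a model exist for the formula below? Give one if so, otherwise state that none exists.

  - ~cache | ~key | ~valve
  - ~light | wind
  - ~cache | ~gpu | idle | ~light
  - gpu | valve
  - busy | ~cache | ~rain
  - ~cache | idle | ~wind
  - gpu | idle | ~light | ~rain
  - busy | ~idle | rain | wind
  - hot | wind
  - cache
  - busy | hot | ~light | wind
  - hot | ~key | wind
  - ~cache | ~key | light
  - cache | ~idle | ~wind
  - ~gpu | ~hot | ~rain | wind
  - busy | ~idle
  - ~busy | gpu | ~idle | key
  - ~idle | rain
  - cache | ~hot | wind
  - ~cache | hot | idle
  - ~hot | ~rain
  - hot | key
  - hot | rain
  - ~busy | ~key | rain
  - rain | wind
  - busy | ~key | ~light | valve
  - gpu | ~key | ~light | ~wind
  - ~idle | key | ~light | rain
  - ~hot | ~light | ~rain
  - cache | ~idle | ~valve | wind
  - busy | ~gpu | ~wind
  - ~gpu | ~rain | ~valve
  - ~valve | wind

Unit clause (cache) forces cache = True.
Try hot = True:
  (~hot | ~rain) forces rain = False.
  (~idle | rain) forces idle = False.
  (~cache | idle | ~wind) forces wind = False.
  clause (rain | wind) is falsified — backtrack.
So hot = False.
  then (hot | wind) forces wind = True.
  then (~cache | hot | idle) forces idle = True.
  then (hot | key) forces key = True.
  then (hot | rain) forces rain = True.
  then (~cache | ~key | ~valve) forces valve = False.
  then (gpu | valve) forces gpu = True.
  then (busy | ~cache | ~rain) forces busy = True.
  then (~cache | ~key | light) forces light = True.
All clauses satisfied.

hot=F, gpu=T, cache=T, busy=T, idle=T, valve=F, light=T, key=T, rain=T, wind=T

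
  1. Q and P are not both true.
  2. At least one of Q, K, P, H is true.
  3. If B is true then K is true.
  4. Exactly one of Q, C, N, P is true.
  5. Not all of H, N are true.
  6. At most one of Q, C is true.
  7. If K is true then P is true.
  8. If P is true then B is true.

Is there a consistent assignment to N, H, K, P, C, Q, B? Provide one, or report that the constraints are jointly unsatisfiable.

N=F; H=T; K=F; P=F; C=T; Q=F; B=F

  (1) Q=F, P=F — not both ✓
  (2) {Q, K, P, H}: 1 true — at least one ✓
  (3) B=F ⇒ K: vacuous ✓
  (4) {Q, C, N, P}: 1 true — exactly one ✓
  (5) {H, N}: 1/2 true — not all ✓
  (6) {Q, C}: 1 true — at most one ✓
  (7) K=F ⇒ P: vacuous ✓
  (8) P=F ⇒ B: vacuous ✓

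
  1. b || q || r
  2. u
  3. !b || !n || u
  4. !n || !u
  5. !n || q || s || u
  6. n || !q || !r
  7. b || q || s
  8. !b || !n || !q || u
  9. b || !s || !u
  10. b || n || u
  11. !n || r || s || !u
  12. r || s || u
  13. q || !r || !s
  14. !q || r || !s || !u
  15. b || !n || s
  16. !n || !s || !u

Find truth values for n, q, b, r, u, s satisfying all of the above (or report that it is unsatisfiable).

n = False, q = True, b = True, r = False, u = True, s = False

Unit clause (u) forces u = True.
In (!n || !u) only !n is left, so n = False.
Set q = True.
  then (n || !q || !r) forces r = False.
  then (!q || r || !s || !u) forces s = False.
Set b = True.
All clauses satisfied.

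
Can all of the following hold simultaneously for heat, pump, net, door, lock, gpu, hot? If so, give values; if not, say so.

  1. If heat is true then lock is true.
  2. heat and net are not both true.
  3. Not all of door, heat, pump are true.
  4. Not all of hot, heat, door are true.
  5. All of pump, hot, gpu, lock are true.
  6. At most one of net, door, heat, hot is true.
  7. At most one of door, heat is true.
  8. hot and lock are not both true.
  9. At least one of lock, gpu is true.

Unsatisfiable

Case lock = True:
  (5) forces pump = True.
  (5) forces hot = True.
  Constraint (8) is violated (hot=T, lock=T) — contradiction.
Case lock = False:
  Constraint (5) is violated (lock=F) — contradiction.
Both cases fail — unsatisfiable.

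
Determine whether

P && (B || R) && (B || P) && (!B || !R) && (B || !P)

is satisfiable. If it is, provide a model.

P = True, B = True, R = False

Unit clause (P) forces P = True.
In (B || !P) only B is left, so B = True.
In (!B || !R) only !R is left, so R = False.
All clauses satisfied.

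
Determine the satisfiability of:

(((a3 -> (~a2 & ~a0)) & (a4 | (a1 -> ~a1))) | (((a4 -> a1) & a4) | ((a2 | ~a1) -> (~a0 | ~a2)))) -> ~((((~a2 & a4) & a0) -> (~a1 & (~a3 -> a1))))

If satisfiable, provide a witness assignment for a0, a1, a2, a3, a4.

a0: True, a1: False, a2: True, a3: True, a4: False

  (((a3 -> (~a2 & ~a0)) & (a4 | (a1 -> ~a1))) | (((a4 -> a1) & a4) | ((a2 | ~a1) -> (~a0 | ~a2)))) -> ~((((~a2 & a4) & a0) -> (~a1 & (~a3 -> a1)))) = True
    ((a3 -> (~a2 & ~a0)) & (a4 | (a1 -> ~a1))) | (((a4 -> a1) & a4) | ((a2 | ~a1) -> (~a0 | ~a2))) = False
      (a3 -> (~a2 & ~a0)) & (a4 | (a1 -> ~a1)) = False
        a3 -> (~a2 & ~a0) = False
          ~a2 & ~a0 = False
            ~a2 = False
            ~a0 = False
        a4 | (a1 -> ~a1) = True
          a1 -> ~a1 = True
            ~a1 = True
      ((a4 -> a1) & a4) | ((a2 | ~a1) -> (~a0 | ~a2)) = False
        (a4 -> a1) & a4 = False
          a4 -> a1 = True
        (a2 | ~a1) -> (~a0 | ~a2) = False
          a2 | ~a1 = True
            ~a1 = True
          ~a0 | ~a2 = False
            ~a0 = False
            ~a2 = False
    ~((((~a2 & a4) & a0) -> (~a1 & (~a3 -> a1)))) = False
      ((~a2 & a4) & a0) -> (~a1 & (~a3 -> a1)) = True
        (~a2 & a4) & a0 = False
          ~a2 & a4 = False
            ~a2 = False
        ~a1 & (~a3 -> a1) = True
          ~a1 = True
          ~a3 -> a1 = True
            ~a3 = False
The formula evaluates to True.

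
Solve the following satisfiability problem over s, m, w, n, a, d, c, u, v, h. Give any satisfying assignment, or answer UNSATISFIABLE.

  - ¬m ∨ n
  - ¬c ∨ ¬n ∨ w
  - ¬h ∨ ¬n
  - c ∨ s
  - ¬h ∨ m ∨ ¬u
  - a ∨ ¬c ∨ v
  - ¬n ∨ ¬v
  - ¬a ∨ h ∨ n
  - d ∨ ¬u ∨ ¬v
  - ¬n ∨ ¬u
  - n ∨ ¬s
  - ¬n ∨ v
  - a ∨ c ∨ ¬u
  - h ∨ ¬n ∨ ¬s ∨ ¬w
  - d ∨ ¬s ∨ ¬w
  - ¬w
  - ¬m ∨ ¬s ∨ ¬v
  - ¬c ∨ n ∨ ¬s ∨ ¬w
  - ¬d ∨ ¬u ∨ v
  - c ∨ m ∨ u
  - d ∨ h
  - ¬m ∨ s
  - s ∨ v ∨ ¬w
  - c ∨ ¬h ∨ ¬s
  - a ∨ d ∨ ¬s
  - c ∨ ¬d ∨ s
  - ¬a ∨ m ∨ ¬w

Unit clause (¬w) forces w = False.
Try s = True:
  (n ∨ ¬s) forces n = True.
  (¬c ∨ ¬n ∨ w) forces c = False.
  (¬h ∨ ¬n) forces h = False.
  (¬n ∨ ¬v) forces v = False.
  clause (¬n ∨ v) is falsified — backtrack.
So s = False.
  then (c ∨ s) forces c = True.
  then (¬m ∨ s) forces m = False.
  then (¬c ∨ ¬n ∨ w) forces n = False.
Set a = False.
  then (a ∨ ¬c ∨ v) forces v = True.
Set d = True.
Set u = False.
Set h = True.
All clauses satisfied.

s: False, m: False, w: False, n: False, a: False, d: True, c: True, u: False, v: True, h: True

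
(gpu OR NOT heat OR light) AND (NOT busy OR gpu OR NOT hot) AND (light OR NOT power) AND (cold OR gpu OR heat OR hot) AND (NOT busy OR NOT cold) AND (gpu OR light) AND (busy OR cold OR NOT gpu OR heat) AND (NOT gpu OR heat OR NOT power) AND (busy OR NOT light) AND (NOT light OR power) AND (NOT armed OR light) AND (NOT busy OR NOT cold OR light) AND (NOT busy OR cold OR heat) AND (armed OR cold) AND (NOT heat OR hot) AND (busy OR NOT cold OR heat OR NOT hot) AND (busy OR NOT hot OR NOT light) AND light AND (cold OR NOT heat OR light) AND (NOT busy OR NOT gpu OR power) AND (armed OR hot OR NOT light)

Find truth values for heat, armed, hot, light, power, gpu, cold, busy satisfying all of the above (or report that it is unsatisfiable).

heat=T; armed=T; hot=T; light=T; power=T; gpu=T; cold=F; busy=T

Unit clause (light) forces light = True.
In (busy OR NOT light) only busy is left, so busy = True.
In (NOT light OR power) only power is left, so power = True.
In (NOT busy OR NOT cold) only NOT cold is left, so cold = False.
In (NOT busy OR cold OR heat) only heat is left, so heat = True.
In (armed OR cold) only armed is left, so armed = True.
In (NOT heat OR hot) only hot is left, so hot = True.
In (NOT busy OR gpu OR NOT hot) only gpu is left, so gpu = True.
All clauses satisfied.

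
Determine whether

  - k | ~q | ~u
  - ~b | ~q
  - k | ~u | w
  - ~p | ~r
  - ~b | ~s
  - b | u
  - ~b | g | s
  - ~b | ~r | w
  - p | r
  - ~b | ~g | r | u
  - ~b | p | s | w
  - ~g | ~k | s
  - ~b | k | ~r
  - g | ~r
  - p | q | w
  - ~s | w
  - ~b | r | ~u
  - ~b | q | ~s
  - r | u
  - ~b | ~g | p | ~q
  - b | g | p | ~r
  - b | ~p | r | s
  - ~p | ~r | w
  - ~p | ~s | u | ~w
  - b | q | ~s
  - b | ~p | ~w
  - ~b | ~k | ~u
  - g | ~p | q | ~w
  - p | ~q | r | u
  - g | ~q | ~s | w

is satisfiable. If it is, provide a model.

Set b = False.
  then (b | u) forces u = True.
Try r = False:
  (p | r) forces p = True.
  (b | ~p | r | s) forces s = True.
  (~s | w) forces w = True.
  clause (b | ~p | ~w) is falsified — backtrack.
So r = True.
  then (~p | ~r) forces p = False.
  then (g | ~r) forces g = True.
Try w = False:
  (k | ~u | w) forces k = True.
  (~g | ~k | s) forces s = True.
  clause (~s | w) is falsified — backtrack.
So w = True.
Set q = True.
  then (k | ~q | ~u) forces k = True.
  then (~g | ~k | s) forces s = True.
All clauses satisfied.

b: False, u: True, r: True, p: False, w: True, q: True, s: True, g: True, k: True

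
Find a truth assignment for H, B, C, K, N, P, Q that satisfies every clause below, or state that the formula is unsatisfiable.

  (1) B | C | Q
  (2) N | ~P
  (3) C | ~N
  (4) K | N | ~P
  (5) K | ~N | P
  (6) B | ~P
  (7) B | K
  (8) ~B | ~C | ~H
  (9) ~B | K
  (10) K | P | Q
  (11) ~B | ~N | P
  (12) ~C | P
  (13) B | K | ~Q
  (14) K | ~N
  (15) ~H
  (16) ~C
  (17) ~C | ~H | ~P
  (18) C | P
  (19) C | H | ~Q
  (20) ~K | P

Case C = True:
  Clause (~C) is falsified — contradiction.
Case C = False:
  (C | ~N) forces N = False.
  (N | ~P) forces P = False.
  Clause (C | P) is falsified — contradiction.
Both cases fail, so the formula is unsatisfiable.

No satisfying assignment exists.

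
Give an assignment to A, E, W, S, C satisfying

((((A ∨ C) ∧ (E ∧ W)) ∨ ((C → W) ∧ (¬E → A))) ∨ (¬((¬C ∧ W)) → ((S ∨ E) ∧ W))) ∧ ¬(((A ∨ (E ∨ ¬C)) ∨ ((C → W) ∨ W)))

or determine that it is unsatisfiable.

The formula is unsatisfiable.

Case W = True: the conjunct ¬(((A ∨ (E ∨ ¬C)) ∨ ((C → W) ∨ W))) becomes ¬(((A ∨ (E ∨ ¬C)) ∨ True)) = False.
Case W = False: the formula simplifies to (¬C ∧ (¬E → A)) ∧ ¬(((A ∨ (E ∨ ¬C)) ∨ ¬C)).
  C = True: the conjunct ¬C is False.
  C = False: the conjunct ¬(((A ∨ (E ∨ ¬C)) ∨ ¬C)) becomes ¬((True ∨ True)) = False.
Both cases fail — unsatisfiable.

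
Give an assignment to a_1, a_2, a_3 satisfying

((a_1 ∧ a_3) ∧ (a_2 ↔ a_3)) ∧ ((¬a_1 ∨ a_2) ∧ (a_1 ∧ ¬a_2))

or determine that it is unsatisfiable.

Unsatisfiable — no assignment works.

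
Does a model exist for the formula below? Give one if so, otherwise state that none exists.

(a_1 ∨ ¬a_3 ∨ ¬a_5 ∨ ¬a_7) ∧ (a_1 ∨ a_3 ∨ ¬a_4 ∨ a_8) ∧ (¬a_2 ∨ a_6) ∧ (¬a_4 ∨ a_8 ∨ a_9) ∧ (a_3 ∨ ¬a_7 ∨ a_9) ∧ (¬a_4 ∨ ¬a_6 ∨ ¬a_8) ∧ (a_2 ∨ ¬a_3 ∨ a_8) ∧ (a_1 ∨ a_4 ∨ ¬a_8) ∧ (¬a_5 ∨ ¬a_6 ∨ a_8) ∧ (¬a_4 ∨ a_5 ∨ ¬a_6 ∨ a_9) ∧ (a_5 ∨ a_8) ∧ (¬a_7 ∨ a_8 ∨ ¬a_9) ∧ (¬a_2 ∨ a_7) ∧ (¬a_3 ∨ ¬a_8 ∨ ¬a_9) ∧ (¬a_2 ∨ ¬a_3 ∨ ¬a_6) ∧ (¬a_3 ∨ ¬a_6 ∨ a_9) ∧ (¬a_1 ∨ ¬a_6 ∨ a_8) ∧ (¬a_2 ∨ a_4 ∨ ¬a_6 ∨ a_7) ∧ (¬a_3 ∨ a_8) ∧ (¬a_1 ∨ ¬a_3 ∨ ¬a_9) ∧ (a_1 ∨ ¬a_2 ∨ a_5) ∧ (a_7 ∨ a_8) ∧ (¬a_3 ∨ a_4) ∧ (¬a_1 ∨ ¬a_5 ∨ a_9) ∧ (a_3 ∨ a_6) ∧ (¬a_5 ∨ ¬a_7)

a_1 = False, a_2 = False, a_3 = True, a_4 = True, a_5 = False, a_6 = False, a_7 = False, a_8 = True, a_9 = False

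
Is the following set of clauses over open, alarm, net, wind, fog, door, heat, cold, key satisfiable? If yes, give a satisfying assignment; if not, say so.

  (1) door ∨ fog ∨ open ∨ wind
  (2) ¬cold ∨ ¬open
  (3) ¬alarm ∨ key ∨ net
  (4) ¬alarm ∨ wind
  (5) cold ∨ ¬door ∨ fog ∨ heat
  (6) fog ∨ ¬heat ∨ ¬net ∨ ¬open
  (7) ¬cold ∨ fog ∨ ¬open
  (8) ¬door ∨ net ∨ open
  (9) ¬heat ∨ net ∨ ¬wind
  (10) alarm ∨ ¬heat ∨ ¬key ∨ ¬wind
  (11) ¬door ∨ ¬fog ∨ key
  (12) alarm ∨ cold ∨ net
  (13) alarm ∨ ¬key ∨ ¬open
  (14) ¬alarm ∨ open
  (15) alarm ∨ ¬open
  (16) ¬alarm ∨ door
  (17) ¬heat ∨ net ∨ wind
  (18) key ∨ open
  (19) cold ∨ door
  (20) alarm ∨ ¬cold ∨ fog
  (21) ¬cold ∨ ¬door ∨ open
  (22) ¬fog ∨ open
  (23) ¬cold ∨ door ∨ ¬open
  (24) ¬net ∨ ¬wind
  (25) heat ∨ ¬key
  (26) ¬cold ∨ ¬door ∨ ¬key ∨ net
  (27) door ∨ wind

open=F, alarm=F, net=T, wind=F, fog=F, door=T, heat=T, cold=F, key=T

Set open = False.
  then (¬alarm ∨ open) forces alarm = False.
  then (key ∨ open) forces key = True.
  then (¬fog ∨ open) forces fog = False.
  then (heat ∨ ¬key) forces heat = True.
  then (alarm ∨ ¬heat ∨ ¬key ∨ ¬wind) forces wind = False.
  then (¬heat ∨ net ∨ wind) forces net = True.
  then (alarm ∨ ¬cold ∨ fog) forces cold = False.
  then (door ∨ wind) forces door = True.
All clauses satisfied.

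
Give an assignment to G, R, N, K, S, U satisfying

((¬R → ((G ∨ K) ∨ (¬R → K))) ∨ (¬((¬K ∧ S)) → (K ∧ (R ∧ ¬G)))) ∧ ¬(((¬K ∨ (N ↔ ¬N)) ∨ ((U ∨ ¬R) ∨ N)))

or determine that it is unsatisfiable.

G: True; R: True; N: False; K: True; S: False; U: False

  (¬R → ((G ∨ K) ∨ (¬R → K))) ∨ (¬((¬K ∧ S)) → (K ∧ (R ∧ ¬G))) = True
    ¬R → ((G ∨ K) ∨ (¬R → K)) = True
      ¬R = False
      (G ∨ K) ∨ (¬R → K) = True
        G ∨ K = True
        ¬R → K = True
          ¬R = False
    ¬((¬K ∧ S)) → (K ∧ (R ∧ ¬G)) = False
      ¬((¬K ∧ S)) = True
        ¬K ∧ S = False
          ¬K = False
      K ∧ (R ∧ ¬G) = False
        R ∧ ¬G = False
          ¬G = False
  ¬(((¬K ∨ (N ↔ ¬N)) ∨ ((U ∨ ¬R) ∨ N))) = True
    (¬K ∨ (N ↔ ¬N)) ∨ ((U ∨ ¬R) ∨ N) = False
      ¬K ∨ (N ↔ ¬N) = False
        ¬K = False
        N ↔ ¬N = False
          ¬N = True
      (U ∨ ¬R) ∨ N = False
        U ∨ ¬R = False
          ¬R = False
Both conjuncts True, so the formula holds.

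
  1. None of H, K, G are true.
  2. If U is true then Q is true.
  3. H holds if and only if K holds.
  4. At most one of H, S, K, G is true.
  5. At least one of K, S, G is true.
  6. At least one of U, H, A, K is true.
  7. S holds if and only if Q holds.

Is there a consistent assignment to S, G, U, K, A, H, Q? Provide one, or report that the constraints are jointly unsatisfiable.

S = True, G = False, U = False, K = False, A = True, H = False, Q = True

  (1) {H, K, G}: 0 true — none ✓
  (2) U=F ⇒ Q: vacuous ✓
  (3) H=F, K=F — same ✓
  (4) {H, S, K, G}: 1 true — at most one ✓
  (5) {K, S, G}: 1 true — at least one ✓
  (6) {U, H, A, K}: 1 true — at least one ✓
  (7) S=T, Q=T — same ✓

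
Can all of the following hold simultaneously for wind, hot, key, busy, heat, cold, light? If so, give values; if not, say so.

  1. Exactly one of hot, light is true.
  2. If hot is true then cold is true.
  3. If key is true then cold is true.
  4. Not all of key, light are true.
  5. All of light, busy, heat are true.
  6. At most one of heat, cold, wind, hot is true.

wind = False, hot = False, key = False, busy = True, heat = True, cold = False, light = True

  (1) {hot, light}: 1 true — exactly one ✓
  (2) hot=F ⇒ cold: vacuous ✓
  (3) key=F ⇒ cold: vacuous ✓
  (4) {key, light}: 1/2 true — not all ✓
  (5) {light, busy, heat}: all 3 true ✓
  (6) {heat, cold, wind, hot}: 1 true — at most one ✓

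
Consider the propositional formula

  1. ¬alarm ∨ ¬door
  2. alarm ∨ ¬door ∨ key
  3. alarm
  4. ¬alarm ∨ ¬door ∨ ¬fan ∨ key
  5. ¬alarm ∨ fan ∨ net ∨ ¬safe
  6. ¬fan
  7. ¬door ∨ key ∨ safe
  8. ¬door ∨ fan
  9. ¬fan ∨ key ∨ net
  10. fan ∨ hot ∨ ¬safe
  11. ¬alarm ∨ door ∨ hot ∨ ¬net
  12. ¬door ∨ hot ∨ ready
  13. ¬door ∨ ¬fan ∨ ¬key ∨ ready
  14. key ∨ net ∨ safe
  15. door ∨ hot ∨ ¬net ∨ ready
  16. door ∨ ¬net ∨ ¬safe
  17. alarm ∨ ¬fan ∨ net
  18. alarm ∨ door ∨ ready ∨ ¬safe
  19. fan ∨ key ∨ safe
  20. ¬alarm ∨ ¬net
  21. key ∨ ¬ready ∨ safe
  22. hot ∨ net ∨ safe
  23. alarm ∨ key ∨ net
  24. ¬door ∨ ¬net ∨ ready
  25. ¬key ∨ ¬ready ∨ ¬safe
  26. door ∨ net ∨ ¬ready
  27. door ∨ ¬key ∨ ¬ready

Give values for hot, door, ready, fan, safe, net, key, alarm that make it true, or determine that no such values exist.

hot = True; door = False; ready = False; fan = False; safe = False; net = False; key = True; alarm = True

Unit clause (alarm) forces alarm = True.
Unit clause (¬fan) forces fan = False.
In (¬door ∨ fan) only ¬door is left, so door = False.
In (¬alarm ∨ ¬net) only ¬net is left, so net = False.
In (door ∨ net ∨ ¬ready) only ¬ready is left, so ready = False.
In (¬alarm ∨ fan ∨ net ∨ ¬safe) only ¬safe is left, so safe = False.
In (key ∨ net ∨ safe) only key is left, so key = True.
In (hot ∨ net ∨ safe) only hot is left, so hot = True.
All clauses satisfied.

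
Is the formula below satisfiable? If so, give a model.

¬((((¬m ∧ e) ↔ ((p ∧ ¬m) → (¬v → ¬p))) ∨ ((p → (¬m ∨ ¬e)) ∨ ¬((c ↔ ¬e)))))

p = True, e = True, v = True, c = False, m = True

  ¬((((¬m ∧ e) ↔ ((p ∧ ¬m) → (¬v → ¬p))) ∨ ((p → (¬m ∨ ¬e)) ∨ ¬((c ↔ ¬e))))) = True
    ((¬m ∧ e) ↔ ((p ∧ ¬m) → (¬v → ¬p))) ∨ ((p → (¬m ∨ ¬e)) ∨ ¬((c ↔ ¬e))) = False
      (¬m ∧ e) ↔ ((p ∧ ¬m) → (¬v → ¬p)) = False
        ¬m ∧ e = False
          ¬m = False
        (p ∧ ¬m) → (¬v → ¬p) = True
          p ∧ ¬m = False
            ¬m = False
          ¬v → ¬p = True
            ¬v = False
            ¬p = False
      (p → (¬m ∨ ¬e)) ∨ ¬((c ↔ ¬e)) = False
        p → (¬m ∨ ¬e) = False
          ¬m ∨ ¬e = False
            ¬m = False
            ¬e = False
        ¬((c ↔ ¬e)) = False
          c ↔ ¬e = True
            ¬e = False
The formula evaluates to True.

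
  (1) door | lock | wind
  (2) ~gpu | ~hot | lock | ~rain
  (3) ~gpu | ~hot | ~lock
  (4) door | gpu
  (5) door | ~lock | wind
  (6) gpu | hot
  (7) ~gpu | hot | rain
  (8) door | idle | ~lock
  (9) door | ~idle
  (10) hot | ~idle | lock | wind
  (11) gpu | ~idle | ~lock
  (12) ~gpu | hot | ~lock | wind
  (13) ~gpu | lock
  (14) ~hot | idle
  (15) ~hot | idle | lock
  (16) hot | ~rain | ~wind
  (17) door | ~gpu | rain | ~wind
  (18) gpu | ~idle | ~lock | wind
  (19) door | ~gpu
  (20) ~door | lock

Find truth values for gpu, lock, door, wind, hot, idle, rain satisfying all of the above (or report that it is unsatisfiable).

Case gpu = True:
  (~gpu | lock) forces lock = True.
  (~gpu | ~hot | ~lock) forces hot = False.
  (~gpu | hot | rain) forces rain = True.
  (~gpu | hot | ~lock | wind) forces wind = True.
  Clause (hot | ~rain | ~wind) is falsified — contradiction.
Case gpu = False:
  (door | gpu) forces door = True.
  (gpu | hot) forces hot = True.
  (~hot | idle) forces idle = True.
  (gpu | ~idle | ~lock) forces lock = False.
  Clause (~door | lock) is falsified — contradiction.
Both cases fail, so the formula is unsatisfiable.

UNSATISFIABLE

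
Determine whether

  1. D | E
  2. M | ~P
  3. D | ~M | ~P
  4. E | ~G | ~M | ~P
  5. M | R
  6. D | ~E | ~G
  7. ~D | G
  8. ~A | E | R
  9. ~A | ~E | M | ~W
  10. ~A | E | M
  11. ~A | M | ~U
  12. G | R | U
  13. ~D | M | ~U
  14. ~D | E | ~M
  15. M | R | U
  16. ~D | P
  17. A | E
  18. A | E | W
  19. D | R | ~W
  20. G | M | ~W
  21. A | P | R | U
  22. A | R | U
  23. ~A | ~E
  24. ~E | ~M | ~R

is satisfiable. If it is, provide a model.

P = True, M = True, U = True, D = True, W = False, E = True, A = False, R = False, G = True

Set P = True.
  then (M | ~P) forces M = True.
  then (D | ~M | ~P) forces D = True.
  then (~D | G) forces G = True.
  then (~D | E | ~M) forces E = True.
  then (~A | ~E) forces A = False.
  then (~E | ~M | ~R) forces R = False.
  then (A | R | U) forces U = True.
Set W = False.
All clauses satisfied.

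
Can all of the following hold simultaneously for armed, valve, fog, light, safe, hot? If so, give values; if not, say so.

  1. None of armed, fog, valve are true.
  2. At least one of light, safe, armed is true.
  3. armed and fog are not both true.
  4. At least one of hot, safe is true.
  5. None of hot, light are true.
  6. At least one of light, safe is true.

armed=F, valve=F, fog=F, light=F, safe=T, hot=F

  (1) {armed, fog, valve}: 0 true — none ✓
  (2) {light, safe, armed}: 1 true — at least one ✓
  (3) armed=F, fog=F — not both ✓
  (4) {hot, safe}: 1 true — at least one ✓
  (5) {hot, light}: 0 true — none ✓
  (6) {light, safe}: 1 true — at least one ✓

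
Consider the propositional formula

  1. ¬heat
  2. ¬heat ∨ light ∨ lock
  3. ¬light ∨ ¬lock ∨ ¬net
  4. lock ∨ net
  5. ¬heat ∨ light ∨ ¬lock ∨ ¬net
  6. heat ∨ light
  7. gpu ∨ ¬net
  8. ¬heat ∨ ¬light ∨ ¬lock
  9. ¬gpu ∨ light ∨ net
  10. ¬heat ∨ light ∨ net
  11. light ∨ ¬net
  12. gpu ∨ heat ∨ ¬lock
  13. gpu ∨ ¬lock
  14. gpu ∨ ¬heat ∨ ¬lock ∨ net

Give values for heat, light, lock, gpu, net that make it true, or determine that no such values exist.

heat: False, light: True, lock: True, gpu: True, net: False

Unit clause (¬heat) forces heat = False.
In (heat ∨ light) only light is left, so light = True.
Set lock = True.
  then (¬light ∨ ¬lock ∨ ¬net) forces net = False.
  then (gpu ∨ heat ∨ ¬lock) forces gpu = True.
All clauses satisfied.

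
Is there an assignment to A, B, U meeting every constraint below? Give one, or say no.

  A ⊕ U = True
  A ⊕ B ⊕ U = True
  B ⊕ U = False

A = True, B = False, U = False

A ⊕ U = T ⊕ F = True ✓
A ⊕ B ⊕ U = T ⊕ F ⊕ F = True ✓
B ⊕ U = F ⊕ F = False ✓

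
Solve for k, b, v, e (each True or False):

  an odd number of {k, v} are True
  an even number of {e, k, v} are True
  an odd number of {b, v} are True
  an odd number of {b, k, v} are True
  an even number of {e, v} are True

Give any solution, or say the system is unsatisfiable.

k = False; b = False; v = True; e = True

{k, v}: 1 true → odd ✓
{e, k, v}: 2 true → even ✓
{b, v}: 1 true → odd ✓
{b, k, v}: 1 true → odd ✓
{e, v}: 2 true → even ✓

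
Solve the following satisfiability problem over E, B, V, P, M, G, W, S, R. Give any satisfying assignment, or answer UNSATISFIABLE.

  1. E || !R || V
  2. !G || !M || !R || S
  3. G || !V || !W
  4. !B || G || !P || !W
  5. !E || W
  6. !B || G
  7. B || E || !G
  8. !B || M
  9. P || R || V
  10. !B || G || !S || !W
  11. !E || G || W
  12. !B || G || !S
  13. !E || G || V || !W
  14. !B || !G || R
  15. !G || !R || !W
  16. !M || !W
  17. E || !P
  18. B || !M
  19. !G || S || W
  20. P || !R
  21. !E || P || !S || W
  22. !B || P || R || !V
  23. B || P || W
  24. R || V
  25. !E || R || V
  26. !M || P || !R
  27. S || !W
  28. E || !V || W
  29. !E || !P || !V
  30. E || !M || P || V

E=T, B=F, V=T, P=F, M=F, G=T, W=T, S=T, R=F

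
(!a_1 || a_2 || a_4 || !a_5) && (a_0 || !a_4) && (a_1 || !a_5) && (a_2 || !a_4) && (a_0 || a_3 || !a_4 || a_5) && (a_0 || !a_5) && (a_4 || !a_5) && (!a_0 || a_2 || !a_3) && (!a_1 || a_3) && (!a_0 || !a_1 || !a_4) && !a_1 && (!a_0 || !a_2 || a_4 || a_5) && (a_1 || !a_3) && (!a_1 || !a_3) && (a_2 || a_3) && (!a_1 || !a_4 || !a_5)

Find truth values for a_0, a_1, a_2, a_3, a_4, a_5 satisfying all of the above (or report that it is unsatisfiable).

Unit clause (!a_1) forces a_1 = False.
In (a_1 || !a_3) only !a_3 is left, so a_3 = False.
In (a_2 || a_3) only a_2 is left, so a_2 = True.
In (a_1 || !a_5) only !a_5 is left, so a_5 = False.
Set a_0 = True.
  then (!a_0 || !a_2 || a_4 || a_5) forces a_4 = True.
All clauses satisfied.

a_0: True, a_1: False, a_2: True, a_3: False, a_4: True, a_5: False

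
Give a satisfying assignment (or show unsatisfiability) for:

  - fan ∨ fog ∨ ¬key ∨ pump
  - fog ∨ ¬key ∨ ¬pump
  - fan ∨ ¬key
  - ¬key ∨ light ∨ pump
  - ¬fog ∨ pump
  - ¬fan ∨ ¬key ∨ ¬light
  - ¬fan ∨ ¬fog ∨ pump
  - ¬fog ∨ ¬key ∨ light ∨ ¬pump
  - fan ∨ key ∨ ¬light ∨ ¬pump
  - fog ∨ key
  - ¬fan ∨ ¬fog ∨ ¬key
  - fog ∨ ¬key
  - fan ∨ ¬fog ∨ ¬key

fog=T, pump=T, fan=T, light=T, key=F

Try fog = False:
  (fog ∨ key) forces key = True.
  clause (fog ∨ ¬key) is falsified — backtrack.
So fog = True.
  then (¬fog ∨ pump) forces pump = True.
Set fan = True.
  then (¬fan ∨ ¬fog ∨ ¬key) forces key = False.
Set light = True.
All clauses satisfied.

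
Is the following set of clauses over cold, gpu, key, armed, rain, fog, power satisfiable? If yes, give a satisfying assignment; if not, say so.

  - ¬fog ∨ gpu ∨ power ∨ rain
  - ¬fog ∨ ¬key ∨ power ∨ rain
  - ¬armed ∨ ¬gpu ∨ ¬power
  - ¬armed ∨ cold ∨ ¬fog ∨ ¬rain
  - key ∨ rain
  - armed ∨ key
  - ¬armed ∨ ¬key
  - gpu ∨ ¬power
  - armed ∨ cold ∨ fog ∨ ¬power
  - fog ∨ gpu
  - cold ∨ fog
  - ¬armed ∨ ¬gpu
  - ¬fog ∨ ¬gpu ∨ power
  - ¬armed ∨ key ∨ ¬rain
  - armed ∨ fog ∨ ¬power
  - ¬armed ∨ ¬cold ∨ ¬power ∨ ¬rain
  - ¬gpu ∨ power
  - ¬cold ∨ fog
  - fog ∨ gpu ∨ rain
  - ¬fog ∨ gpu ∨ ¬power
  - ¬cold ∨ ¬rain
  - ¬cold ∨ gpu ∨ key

Set cold = True.
  then (¬cold ∨ fog) forces fog = True.
  then (¬cold ∨ ¬rain) forces rain = False.
  then (key ∨ rain) forces key = True.
  then (¬armed ∨ ¬key) forces armed = False.
  then (¬fog ∨ ¬key ∨ power ∨ rain) forces power = True.
  then (gpu ∨ ¬power) forces gpu = True.
All clauses satisfied.

cold: True, gpu: True, key: True, armed: False, rain: False, fog: True, power: True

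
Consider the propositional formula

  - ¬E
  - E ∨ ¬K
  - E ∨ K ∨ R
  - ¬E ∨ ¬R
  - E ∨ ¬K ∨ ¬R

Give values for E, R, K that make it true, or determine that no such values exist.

Unit clause (¬E) forces E = False.
In (E ∨ ¬K) only ¬K is left, so K = False.
In (E ∨ K ∨ R) only R is left, so R = True.
All clauses satisfied.

E = False, R = True, K = False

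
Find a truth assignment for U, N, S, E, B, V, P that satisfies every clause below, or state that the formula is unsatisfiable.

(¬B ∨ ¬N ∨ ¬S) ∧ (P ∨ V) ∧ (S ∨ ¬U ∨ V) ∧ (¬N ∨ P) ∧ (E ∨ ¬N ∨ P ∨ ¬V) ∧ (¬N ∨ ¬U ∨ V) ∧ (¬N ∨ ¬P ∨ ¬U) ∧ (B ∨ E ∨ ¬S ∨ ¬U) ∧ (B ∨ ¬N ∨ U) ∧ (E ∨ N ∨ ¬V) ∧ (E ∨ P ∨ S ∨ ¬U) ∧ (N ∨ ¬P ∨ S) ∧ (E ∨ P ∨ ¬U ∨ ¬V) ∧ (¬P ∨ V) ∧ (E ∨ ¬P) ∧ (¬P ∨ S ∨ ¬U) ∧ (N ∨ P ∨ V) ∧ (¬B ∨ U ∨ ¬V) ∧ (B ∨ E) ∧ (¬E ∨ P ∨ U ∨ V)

U: True, N: False, S: True, E: True, B: True, V: True, P: False

Set U = True.
Try N = True:
  (¬N ∨ P) forces P = True.
  clause (¬N ∨ ¬P ∨ ¬U) is falsified — backtrack.
So N = False.
Set S = True.
Set E = True.
Set B = True.
Set V = True.
Set P = False.
All clauses satisfied.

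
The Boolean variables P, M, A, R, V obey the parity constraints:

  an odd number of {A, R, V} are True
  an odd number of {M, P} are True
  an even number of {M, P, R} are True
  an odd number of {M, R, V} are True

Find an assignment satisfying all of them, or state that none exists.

P = True, M = False, A = False, R = True, V = False

{A, R, V}: 1 true → odd ✓
{M, P}: 1 true → odd ✓
{M, P, R}: 2 true → even ✓
{M, R, V}: 1 true → odd ✓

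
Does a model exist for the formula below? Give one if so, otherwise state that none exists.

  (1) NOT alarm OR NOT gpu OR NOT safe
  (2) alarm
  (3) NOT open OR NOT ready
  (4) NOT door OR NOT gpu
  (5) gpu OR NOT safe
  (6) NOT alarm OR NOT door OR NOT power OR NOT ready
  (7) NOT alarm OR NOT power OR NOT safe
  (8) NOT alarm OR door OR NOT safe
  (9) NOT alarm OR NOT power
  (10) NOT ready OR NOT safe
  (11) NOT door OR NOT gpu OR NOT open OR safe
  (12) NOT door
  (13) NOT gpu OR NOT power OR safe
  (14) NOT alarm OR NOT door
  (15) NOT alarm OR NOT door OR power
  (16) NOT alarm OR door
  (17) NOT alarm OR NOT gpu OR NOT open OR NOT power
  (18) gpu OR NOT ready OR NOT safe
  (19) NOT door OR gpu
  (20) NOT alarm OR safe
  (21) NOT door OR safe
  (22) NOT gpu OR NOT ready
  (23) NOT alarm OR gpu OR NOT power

Case door = True:
  Clause (NOT door) is falsified — contradiction.
Case door = False:
  (alarm) forces alarm = True.
  Clause (NOT alarm OR door) is falsified — contradiction.
Both cases fail, so the formula is unsatisfiable.

UNSATISFIABLE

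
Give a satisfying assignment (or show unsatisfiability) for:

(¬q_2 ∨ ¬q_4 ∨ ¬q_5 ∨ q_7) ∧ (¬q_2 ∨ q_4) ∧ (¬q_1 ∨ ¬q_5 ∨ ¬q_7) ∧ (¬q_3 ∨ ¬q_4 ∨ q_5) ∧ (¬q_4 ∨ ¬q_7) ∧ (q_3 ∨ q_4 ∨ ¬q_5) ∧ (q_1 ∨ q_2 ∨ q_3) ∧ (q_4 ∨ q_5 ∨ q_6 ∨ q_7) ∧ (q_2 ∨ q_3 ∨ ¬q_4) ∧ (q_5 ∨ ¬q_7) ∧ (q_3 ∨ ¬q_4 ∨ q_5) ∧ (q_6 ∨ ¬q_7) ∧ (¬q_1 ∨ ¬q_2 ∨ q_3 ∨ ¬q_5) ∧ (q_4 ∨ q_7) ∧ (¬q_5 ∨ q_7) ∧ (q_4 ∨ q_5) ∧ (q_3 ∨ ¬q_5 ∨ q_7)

q_1: False, q_2: False, q_3: True, q_4: False, q_5: True, q_6: True, q_7: True

Set q_1 = False.
Try q_2 = True:
  (¬q_2 ∨ q_4) forces q_4 = True.
  (¬q_4 ∨ ¬q_7) forces q_7 = False.
  (¬q_2 ∨ ¬q_4 ∨ ¬q_5 ∨ q_7) forces q_5 = False.
  (¬q_3 ∨ ¬q_4 ∨ q_5) forces q_3 = False.
  clause (q_3 ∨ ¬q_4 ∨ q_5) is falsified — backtrack.
So q_2 = False.
  then (q_1 ∨ q_2 ∨ q_3) forces q_3 = True.
Set q_4 = False.
  then (q_4 ∨ q_7) forces q_7 = True.
  then (q_4 ∨ q_5) forces q_5 = True.
  then (q_6 ∨ ¬q_7) forces q_6 = True.
All clauses satisfied.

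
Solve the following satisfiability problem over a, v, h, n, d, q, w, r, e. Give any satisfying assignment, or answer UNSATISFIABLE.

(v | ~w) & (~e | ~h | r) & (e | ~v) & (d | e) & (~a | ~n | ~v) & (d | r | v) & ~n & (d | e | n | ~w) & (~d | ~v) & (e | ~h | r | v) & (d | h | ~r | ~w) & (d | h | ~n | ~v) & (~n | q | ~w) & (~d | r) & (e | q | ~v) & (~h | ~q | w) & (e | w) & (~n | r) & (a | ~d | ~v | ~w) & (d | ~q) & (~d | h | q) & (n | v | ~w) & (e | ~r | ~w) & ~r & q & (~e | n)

No satisfying assignment exists.

Case n = True:
  Clause (~n) is falsified — contradiction.
Case n = False:
  (~r) forces r = False.
  (~d | r) forces d = False.
  (d | e) forces e = True.
  Clause (~e | n) is falsified — contradiction.
Both cases fail, so the formula is unsatisfiable.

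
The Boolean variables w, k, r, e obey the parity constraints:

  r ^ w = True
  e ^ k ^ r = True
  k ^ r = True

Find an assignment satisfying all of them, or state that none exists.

w = False, k = False, r = True, e = False

r ^ w = T ^ F = True ✓
e ^ k ^ r = F ^ F ^ T = True ✓
k ^ r = F ^ T = True ✓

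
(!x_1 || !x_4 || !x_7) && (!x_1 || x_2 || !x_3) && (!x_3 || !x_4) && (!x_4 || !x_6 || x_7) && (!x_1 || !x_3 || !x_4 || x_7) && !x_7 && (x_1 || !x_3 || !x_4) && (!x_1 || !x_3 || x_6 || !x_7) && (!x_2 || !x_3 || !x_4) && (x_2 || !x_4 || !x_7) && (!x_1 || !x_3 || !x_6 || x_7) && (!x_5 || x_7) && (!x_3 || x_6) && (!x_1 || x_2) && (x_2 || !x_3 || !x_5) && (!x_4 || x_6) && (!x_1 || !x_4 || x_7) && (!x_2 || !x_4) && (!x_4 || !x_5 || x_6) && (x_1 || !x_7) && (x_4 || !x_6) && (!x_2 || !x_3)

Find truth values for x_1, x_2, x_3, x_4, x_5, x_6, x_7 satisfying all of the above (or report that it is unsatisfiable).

Unit clause (!x_7) forces x_7 = False.
In (!x_5 || x_7) only !x_5 is left, so x_5 = False.
Set x_1 = True.
  then (!x_1 || x_2) forces x_2 = True.
  then (!x_1 || !x_4 || x_7) forces x_4 = False.
  then (x_4 || !x_6) forces x_6 = False.
  then (!x_2 || !x_3) forces x_3 = False.
All clauses satisfied.

x_1: True, x_2: True, x_3: False, x_4: False, x_5: False, x_6: False, x_7: False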